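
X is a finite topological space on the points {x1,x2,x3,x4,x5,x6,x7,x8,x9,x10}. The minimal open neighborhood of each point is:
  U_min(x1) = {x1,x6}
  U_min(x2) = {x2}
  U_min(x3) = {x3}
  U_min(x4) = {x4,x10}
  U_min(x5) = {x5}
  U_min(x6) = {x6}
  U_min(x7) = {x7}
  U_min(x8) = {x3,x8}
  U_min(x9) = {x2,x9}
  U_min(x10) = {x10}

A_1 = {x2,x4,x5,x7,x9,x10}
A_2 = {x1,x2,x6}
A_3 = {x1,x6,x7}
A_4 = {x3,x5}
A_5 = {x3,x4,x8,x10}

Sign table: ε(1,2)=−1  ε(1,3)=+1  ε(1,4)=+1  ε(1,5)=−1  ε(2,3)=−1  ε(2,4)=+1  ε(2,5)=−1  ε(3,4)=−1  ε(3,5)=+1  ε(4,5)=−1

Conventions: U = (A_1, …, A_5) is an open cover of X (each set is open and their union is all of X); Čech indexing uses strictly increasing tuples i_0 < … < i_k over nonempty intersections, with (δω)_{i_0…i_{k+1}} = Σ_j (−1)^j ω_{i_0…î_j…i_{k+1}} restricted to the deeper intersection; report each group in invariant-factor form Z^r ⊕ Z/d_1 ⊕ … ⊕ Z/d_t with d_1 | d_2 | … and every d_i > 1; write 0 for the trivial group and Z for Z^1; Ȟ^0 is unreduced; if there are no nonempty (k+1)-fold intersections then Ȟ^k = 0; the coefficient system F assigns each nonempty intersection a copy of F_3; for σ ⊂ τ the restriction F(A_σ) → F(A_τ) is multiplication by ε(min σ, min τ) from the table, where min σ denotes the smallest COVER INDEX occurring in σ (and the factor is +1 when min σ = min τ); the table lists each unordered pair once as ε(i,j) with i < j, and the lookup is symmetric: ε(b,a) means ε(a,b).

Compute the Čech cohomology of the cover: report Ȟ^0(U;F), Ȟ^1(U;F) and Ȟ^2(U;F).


Ȟ^0 = Z/3, Ȟ^1 = Z/3 ⊕ Z/3 and Ȟ^2 = 0

intersection data:
  A12={x2} A13={x7} A14={x5} A15={x4,x10} A23={x1,x6} A45={x3}
C dims 5,6; δ0: rk_F3 4
Ȟ^0 = (5 − 4) − 0 = 1, so Ȟ^0 ≅ Z/3
Ȟ^1 = (6 − 0) − 4 = 2, so Ȟ^1 ≅ Z/3 ⊕ Z/3
Ȟ^2 = (0 − 0) − 0 = 0, so Ȟ^2 ≅ 0


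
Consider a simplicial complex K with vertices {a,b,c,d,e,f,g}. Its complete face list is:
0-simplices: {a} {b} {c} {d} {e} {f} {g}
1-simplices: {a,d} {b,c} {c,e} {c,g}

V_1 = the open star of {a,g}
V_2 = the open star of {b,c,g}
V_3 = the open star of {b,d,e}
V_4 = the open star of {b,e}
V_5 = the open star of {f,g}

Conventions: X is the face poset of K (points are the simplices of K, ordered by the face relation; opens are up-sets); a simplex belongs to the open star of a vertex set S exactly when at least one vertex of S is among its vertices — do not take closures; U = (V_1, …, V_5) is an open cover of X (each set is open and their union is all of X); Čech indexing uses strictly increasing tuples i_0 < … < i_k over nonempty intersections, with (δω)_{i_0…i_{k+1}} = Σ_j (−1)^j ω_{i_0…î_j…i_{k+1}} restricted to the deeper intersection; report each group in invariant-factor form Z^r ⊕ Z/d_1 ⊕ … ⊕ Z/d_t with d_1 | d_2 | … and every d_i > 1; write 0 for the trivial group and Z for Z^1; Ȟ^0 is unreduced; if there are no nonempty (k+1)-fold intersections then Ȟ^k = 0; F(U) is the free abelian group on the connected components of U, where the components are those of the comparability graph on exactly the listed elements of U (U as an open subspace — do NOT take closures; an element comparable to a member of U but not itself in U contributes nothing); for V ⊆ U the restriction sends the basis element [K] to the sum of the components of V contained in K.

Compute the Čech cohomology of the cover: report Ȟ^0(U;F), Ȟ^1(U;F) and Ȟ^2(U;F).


Ȟ^0 = Z^3, Ȟ^1 = 0, Ȟ^2 = 0

nerve simplices:
  V1={{a},{g},{a,d},{c,g}} V2={{b},{c},{g},{b,c},{c,e},{c,g}} V3={{b},{d},{e},{a,d},{b,c},{c,e}} V4={{b},{e},{b,c},{c,e}} V5={{f},{g},{c,g}}
  V12={{g},{c,g}} V13={{a,d}} V15={{g},{c,g}} V23={{b},{b,c},{c,e}} V24={{b},{b,c},{c,e}} V25={{g},{c,g}} V34={{b},{e},{b,c},{c,e}}
  V125={{g},{c,g}} V234={{b},{b,c},{c,e}}
components per intersection:
  V1: {{a},{a,d}} {{g},{c,g}}
  V2: {{b},{c},{g},{b,c},{c,e},{c,g}}
  V3: {{b},{b,c}} {{d},{a,d}} {{e},{c,e}}
  V4: {{b},{b,c}} {{e},{c,e}}
  V5: {{f}} {{g},{c,g}}
  V12: {{g},{c,g}}
  V13: {{a,d}}
  V15: {{g},{c,g}}
  V23: {{b},{b,c}} {{c,e}}
  V24: {{b},{b,c}} {{c,e}}
  V25: {{g},{c,g}}
  V34: {{b},{b,c}} {{e},{c,e}}
  V125: {{g},{c,g}}
  V234: {{b},{b,c}} {{c,e}}
C dims 10,10,3; δ0: rk 7, SNF 1^7; δ1: rk 3, SNF 1^3
degree 0: 10−7−0 = 3 → Ȟ^0 ≅ Z^3
degree 1: 10−3−7 = 0 → Ȟ^1 ≅ 0
degree 2: 3−0−3 = 0 → Ȟ^2 ≅ 0


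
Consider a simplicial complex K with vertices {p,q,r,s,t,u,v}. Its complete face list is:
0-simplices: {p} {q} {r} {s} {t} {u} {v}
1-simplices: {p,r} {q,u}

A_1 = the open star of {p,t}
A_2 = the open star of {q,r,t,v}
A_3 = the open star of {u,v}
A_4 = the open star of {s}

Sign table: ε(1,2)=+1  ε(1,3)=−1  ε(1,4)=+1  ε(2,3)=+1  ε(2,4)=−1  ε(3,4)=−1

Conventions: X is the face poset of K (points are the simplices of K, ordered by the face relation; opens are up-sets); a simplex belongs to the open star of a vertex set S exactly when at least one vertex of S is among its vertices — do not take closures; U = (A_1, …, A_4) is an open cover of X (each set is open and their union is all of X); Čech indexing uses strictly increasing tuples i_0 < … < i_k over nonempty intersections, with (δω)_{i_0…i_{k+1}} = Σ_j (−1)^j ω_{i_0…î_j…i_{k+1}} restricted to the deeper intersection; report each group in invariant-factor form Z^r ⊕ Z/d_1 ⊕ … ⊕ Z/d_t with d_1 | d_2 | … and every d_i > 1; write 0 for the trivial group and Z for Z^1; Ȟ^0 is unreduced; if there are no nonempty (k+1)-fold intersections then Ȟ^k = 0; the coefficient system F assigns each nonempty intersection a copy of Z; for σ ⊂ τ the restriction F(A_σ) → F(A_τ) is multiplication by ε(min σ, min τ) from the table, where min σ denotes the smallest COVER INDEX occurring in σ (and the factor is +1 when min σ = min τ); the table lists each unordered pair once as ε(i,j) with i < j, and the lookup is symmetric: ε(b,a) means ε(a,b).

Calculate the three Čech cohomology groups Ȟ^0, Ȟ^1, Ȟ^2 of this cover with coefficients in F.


Ȟ^0(U;F) ≅ Z^2; Ȟ^1(U;F) ≅ 0; Ȟ^2(U;F) ≅ 0

nonempty overlaps:
  A1={{p},{t},{p,r}} A2={{q},{r},{t},{v},{p,r},{q,u}} A3={{u},{v},{q,u}} A4={{s}}
  A12={{t},{p,r}} A23={{v},{q,u}}
C dims 4,2; δ0: rk 2, SNF 1^2
degree 0: 4−2−0 = 2 → Ȟ^0 ≅ Z^2
degree 1: 2−0−2 = 0 → Ȟ^1 ≅ 0
degree 2: 0−0−0 = 0 → Ȟ^2 ≅ 0


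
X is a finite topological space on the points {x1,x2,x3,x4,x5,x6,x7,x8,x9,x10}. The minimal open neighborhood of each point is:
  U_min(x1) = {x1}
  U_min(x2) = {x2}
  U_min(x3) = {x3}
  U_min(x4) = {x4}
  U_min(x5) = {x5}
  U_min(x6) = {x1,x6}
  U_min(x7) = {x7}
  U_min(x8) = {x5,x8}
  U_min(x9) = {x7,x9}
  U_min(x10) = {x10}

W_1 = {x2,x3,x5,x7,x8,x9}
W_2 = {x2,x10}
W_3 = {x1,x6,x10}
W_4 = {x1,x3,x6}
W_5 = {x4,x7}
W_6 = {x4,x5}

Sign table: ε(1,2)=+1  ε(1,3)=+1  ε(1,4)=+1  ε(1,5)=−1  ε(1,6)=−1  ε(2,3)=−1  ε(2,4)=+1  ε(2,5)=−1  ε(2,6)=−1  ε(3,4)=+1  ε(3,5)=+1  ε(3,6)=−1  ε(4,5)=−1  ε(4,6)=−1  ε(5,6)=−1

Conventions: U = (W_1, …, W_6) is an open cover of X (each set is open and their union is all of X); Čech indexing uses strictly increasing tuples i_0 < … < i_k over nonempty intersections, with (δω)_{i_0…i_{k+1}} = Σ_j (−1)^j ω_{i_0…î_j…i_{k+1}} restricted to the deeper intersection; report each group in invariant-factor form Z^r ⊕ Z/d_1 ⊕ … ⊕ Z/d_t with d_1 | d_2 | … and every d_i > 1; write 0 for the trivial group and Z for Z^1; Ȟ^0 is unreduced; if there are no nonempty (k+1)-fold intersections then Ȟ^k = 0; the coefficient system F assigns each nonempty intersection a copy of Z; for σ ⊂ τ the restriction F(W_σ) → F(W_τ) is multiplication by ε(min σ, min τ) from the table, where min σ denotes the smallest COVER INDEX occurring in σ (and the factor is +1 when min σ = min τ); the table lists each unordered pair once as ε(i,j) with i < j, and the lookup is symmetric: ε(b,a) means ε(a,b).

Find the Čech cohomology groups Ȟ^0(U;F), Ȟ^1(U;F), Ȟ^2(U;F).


Ȟ^0 = 0, Ȟ^1 = Z ⊕ Z/2 and Ȟ^2 = 0

cover nerve:
  W12={x2} W14={x3} W15={x7} W16={x5} W23={x10} W34={x1,x6} W56={x4}
C dims 6,7; δ0: rk 6, SNF 1^5·2
Ȟ^0: (6−6)−0=0 ⇒ 0
Ȟ^1: (7−0)−6=1 plus torsion [2] ⇒ Z ⊕ Z/2
Ȟ^2: (0−0)−0=0 ⇒ 0


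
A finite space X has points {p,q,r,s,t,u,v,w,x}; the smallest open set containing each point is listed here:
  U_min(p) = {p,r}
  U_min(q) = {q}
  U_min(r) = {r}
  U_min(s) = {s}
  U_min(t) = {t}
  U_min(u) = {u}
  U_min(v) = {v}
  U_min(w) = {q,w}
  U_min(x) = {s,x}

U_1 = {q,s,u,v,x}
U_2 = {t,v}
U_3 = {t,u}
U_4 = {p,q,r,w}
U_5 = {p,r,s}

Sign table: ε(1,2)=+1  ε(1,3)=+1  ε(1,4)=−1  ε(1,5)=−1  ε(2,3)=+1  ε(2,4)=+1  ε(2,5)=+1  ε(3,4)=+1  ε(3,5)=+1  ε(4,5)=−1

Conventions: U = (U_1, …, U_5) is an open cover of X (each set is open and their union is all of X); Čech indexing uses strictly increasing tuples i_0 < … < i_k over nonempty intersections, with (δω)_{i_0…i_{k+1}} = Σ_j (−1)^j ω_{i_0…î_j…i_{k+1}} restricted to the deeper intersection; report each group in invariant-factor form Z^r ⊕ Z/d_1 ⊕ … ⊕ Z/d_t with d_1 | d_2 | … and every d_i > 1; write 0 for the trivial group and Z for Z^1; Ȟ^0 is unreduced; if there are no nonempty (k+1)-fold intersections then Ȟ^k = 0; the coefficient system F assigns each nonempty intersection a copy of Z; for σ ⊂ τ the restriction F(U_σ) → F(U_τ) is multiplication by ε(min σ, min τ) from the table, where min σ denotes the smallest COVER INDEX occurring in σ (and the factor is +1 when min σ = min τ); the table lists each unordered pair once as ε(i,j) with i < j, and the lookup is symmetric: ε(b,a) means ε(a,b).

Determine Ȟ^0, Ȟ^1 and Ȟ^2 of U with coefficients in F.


Ȟ^0(U;F) ≅ 0,  Ȟ^1(U;F) ≅ Z ⊕ Z/2,  Ȟ^2(U;F) ≅ 0

intersection data:
  U12={v} U13={u} U14={q} U15={s} U23={t} U45={p,r}
C dims 5,6; δ0: rk 5, SNF 1^4·2
Ȟ^0 = (5 − 5) − 0 = 0, so Ȟ^0 ≅ 0
Ȟ^1 = (6 − 0) − 5 = 1 plus torsion [2], so Ȟ^1 ≅ Z ⊕ Z/2
Ȟ^2 = (0 − 0) − 0 = 0, so Ȟ^2 ≅ 0


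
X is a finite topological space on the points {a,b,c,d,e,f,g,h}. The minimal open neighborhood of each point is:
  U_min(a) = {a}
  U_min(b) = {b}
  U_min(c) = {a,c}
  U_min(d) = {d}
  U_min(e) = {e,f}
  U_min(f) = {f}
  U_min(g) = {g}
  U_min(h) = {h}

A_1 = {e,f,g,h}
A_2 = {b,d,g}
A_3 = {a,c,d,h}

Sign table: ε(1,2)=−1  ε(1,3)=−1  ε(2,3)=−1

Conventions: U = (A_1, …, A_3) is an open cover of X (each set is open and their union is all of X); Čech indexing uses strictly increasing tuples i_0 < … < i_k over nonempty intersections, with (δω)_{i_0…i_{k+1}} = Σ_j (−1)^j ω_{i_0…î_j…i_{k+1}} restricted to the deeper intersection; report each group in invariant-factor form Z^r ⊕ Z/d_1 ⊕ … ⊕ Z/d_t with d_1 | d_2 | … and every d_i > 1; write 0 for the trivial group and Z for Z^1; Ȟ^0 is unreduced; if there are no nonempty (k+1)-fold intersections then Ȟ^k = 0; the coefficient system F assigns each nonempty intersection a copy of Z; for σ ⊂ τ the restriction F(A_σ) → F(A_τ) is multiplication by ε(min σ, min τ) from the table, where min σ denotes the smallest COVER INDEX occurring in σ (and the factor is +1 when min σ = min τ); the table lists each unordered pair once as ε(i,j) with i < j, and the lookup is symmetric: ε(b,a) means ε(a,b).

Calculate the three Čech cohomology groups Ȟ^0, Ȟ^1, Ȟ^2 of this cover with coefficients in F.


nonempty intersections:
  A12={g} A13={h} A23={d}
C dims 3,3; δ0: rk 3, SNF 1^2·2
Ȟ^0: (3−3)−0=0 ⇒ 0
Ȟ^1: (3−0)−3=0 plus torsion [2] ⇒ Z/2
Ȟ^2: (0−0)−0=0 ⇒ 0

Ȟ^0(U;F) ≅ 0, Ȟ^1(U;F) ≅ Z/2, Ȟ^2(U;F) ≅ 0


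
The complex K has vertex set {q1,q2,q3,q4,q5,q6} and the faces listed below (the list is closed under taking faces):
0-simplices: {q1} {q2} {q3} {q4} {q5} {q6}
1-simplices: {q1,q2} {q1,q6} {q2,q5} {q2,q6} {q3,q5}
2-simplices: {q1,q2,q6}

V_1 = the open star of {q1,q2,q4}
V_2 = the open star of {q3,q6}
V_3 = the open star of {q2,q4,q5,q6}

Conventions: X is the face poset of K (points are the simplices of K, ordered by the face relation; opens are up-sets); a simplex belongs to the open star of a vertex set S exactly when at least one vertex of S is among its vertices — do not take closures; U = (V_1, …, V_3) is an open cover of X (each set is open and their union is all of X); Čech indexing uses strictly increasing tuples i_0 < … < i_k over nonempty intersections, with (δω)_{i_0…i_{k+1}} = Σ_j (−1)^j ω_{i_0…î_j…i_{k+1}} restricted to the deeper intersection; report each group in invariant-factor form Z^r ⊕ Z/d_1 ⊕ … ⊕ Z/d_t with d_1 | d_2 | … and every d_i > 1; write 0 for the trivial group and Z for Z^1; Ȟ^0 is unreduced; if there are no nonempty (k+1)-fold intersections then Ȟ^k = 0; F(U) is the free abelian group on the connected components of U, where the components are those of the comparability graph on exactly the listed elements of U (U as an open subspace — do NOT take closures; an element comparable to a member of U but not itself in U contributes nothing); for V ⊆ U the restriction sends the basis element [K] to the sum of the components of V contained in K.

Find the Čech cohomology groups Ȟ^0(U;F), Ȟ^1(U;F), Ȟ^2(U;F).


Ȟ^0 ≅ Z^2; Ȟ^1 ≅ 0; Ȟ^2 ≅ 0

nonempty overlaps:
  V1={{q1},{q2},{q4},{q1,q2},{q1,q6},{q2,q5},{q2,q6},{q1,q2,q6}} V2={{q3},{q6},{q1,q6},{q2,q6},{q3,q5},{q1,q2,q6}} V3={{q2},{q4},{q5},{q6},{q1,q2},{q1,q6},{q2,q5},{q2,q6},{q3,q5},{q1,q2,q6}}
  V12={{q1,q6},{q2,q6},{q1,q2,q6}} V13={{q2},{q4},{q1,q2},{q1,q6},{q2,q5},{q2,q6},{q1,q2,q6}} V23={{q6},{q1,q6},{q2,q6},{q3,q5},{q1,q2,q6}}
  V123={{q1,q6},{q2,q6},{q1,q2,q6}}
components per intersection:
  V1: {{q1},{q2},{q1,q2},{q1,q6},{q2,q5},{q2,q6},{q1,q2,q6}} {{q4}}
  V2: {{q3},{q3,q5}} {{q6},{q1,q6},{q2,q6},{q1,q2,q6}}
  V3: {{q2},{q5},{q6},{q1,q2},{q1,q6},{q2,q5},{q2,q6},{q3,q5},{q1,q2,q6}} {{q4}}
  V12: {{q1,q6},{q2,q6},{q1,q2,q6}}
  V13: {{q2},{q1,q2},{q1,q6},{q2,q5},{q2,q6},{q1,q2,q6}} {{q4}}
  V23: {{q6},{q1,q6},{q2,q6},{q1,q2,q6}} {{q3,q5}}
  V123: {{q1,q6},{q2,q6},{q1,q2,q6}}
C dims 6,5,1; δ0: rk 4, SNF 1^4; δ1: rk 1, SNF 1^1
degree 0: 6−4−0 = 2 → Ȟ^0 ≅ Z^2
degree 1: 5−1−4 = 0 → Ȟ^1 ≅ 0
degree 2: 1−0−1 = 0 → Ȟ^2 ≅ 0


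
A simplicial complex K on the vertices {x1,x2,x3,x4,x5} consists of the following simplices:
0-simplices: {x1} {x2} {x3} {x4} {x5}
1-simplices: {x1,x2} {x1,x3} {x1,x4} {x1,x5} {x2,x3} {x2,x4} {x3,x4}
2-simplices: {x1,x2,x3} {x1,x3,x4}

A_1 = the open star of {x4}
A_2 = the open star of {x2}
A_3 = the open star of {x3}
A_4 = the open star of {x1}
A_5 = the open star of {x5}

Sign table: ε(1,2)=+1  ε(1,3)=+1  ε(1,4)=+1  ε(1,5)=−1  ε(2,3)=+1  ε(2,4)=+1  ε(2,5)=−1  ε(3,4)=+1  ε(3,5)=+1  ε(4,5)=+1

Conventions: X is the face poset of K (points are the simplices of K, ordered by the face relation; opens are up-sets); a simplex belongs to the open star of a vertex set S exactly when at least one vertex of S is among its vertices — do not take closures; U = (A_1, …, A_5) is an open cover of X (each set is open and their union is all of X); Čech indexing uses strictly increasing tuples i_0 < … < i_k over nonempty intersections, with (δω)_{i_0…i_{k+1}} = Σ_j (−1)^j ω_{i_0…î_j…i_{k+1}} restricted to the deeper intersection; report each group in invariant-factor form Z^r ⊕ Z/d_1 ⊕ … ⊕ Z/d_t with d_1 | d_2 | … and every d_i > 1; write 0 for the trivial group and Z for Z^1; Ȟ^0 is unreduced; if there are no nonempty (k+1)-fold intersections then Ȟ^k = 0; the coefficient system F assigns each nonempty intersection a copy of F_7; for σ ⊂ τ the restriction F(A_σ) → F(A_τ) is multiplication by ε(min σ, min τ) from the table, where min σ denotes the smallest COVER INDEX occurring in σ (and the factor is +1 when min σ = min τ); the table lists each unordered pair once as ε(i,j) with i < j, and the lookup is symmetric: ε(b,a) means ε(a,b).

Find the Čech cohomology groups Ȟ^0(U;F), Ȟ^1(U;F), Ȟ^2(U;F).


Ȟ^0 = Z/7, Ȟ^1 = Z/7, Ȟ^2 = 0

nonempty overlaps:
  A1={{x4},{x1,x4},{x2,x4},{x3,x4},{x1,x3,x4}} A2={{x2},{x1,x2},{x2,x3},{x2,x4},{x1,x2,x3}} A3={{x3},{x1,x3},{x2,x3},{x3,x4},{x1,x2,x3},{x1,x3,x4}} A4={{x1},{x1,x2},{x1,x3},{x1,x4},{x1,x5},{x1,x2,x3},{x1,x3,x4}} A5={{x5},{x1,x5}}
  A12={{x2,x4}} A13={{x3,x4},{x1,x3,x4}} A14={{x1,x4},{x1,x3,x4}} A23={{x2,x3},{x1,x2,x3}} A24={{x1,x2},{x1,x2,x3}} A34={{x1,x3},{x1,x2,x3},{x1,x3,x4}} A45={{x1,x5}}
  A134={{x1,x3,x4}} A234={{x1,x2,x3}}
C dims 5,7,2; δ0: rk_F7 4; δ1: rk_F7 2
degree 0: 5−4−0 = 1 → Ȟ^0 ≅ Z/7
degree 1: 7−2−4 = 1 → Ȟ^1 ≅ Z/7
degree 2: 2−0−2 = 0 → Ȟ^2 ≅ 0


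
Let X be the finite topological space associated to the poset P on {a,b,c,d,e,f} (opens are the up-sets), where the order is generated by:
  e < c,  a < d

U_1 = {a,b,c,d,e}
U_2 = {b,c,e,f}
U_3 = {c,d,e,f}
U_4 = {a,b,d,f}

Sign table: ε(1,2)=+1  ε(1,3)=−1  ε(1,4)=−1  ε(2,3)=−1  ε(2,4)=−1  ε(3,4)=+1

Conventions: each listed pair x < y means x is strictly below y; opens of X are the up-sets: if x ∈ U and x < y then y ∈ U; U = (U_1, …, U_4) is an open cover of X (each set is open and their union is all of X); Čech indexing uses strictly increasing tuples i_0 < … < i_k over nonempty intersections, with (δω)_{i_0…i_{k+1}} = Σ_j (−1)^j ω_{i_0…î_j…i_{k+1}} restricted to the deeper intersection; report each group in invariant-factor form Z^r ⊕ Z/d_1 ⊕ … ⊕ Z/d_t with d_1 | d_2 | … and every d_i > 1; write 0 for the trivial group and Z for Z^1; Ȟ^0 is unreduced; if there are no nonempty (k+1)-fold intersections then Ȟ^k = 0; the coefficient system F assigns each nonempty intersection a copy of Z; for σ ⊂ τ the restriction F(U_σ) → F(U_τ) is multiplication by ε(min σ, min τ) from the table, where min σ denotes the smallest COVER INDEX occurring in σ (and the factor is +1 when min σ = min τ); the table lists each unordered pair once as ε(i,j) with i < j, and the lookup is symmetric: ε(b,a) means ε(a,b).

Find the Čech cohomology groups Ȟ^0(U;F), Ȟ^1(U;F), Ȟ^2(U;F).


Ȟ^0 ≅ Z, Ȟ^1 ≅ 0, Ȟ^2 ≅ Z

nerve simplices:
  U12={b,c,e} U13={c,d,e} U14={a,b,d} U23={c,e,f} U24={b,f} U34={d,f}
  U123={c,e} U124={b} U134={d} U234={f}
C dims 4,6,4; δ0: rk 3, SNF 1^3; δ1: rk 3, SNF 1^3
degree 0: 4−3−0 = 1 → Ȟ^0 ≅ Z
degree 1: 6−3−3 = 0 → Ȟ^1 ≅ 0
degree 2: 4−0−3 = 1 → Ȟ^2 ≅ Z


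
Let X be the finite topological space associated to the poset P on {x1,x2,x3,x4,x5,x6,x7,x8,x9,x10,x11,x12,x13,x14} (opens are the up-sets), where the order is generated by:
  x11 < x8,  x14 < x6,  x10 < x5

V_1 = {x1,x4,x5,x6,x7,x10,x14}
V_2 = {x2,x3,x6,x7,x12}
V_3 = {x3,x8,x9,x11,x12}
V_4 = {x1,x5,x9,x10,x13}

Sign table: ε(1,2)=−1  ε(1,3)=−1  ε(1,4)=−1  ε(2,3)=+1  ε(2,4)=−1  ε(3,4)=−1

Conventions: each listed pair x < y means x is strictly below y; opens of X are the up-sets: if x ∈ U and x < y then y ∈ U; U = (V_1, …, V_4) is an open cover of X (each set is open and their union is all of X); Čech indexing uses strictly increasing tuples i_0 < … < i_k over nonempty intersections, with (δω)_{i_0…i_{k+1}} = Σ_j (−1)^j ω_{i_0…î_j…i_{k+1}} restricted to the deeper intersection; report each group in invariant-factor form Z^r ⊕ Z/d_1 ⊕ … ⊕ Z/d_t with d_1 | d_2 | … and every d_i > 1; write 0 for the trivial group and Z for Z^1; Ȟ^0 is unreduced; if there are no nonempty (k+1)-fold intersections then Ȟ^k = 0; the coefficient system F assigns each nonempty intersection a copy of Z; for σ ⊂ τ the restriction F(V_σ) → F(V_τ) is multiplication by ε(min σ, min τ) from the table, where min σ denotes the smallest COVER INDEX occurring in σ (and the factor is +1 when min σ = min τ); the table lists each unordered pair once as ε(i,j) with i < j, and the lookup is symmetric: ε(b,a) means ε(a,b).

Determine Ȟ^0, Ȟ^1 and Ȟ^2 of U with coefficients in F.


nonempty overlaps:
  V12={x6,x7} V14={x1,x5,x10} V23={x3,x12} V34={x9}
C dims 4,4; δ0: rk 4, SNF 1^3·2
degree 0: 4−4−0 = 0 → Ȟ^0 ≅ 0
degree 1: 4−0−4 = 0 plus torsion [2] → Ȟ^1 ≅ Z/2
degree 2: 0−0−0 = 0 → Ȟ^2 ≅ 0

Ȟ^0 = 0, Ȟ^1 = Z/2 and Ȟ^2 = 0


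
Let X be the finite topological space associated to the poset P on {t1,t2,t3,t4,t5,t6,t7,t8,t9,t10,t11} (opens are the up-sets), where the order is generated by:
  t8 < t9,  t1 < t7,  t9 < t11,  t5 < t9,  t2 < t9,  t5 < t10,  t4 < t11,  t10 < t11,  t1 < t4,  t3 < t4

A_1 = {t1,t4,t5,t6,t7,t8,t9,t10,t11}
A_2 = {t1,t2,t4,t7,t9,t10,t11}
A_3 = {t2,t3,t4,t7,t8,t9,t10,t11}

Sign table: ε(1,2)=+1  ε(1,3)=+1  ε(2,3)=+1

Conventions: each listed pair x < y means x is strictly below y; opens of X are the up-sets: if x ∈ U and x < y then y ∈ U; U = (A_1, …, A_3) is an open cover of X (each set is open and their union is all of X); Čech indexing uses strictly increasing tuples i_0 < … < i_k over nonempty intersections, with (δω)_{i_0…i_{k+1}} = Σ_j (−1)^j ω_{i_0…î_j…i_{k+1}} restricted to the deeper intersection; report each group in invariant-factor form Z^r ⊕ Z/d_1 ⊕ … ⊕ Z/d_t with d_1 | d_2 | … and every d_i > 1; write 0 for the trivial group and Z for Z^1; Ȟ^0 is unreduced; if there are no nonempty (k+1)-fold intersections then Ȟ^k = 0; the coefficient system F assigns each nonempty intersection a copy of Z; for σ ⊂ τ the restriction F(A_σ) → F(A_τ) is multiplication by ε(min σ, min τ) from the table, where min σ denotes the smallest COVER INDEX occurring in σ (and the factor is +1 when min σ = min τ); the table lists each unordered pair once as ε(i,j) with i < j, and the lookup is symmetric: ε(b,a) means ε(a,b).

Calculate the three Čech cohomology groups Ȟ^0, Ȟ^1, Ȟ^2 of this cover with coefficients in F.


Ȟ^0 ≅ Z,  Ȟ^1 ≅ 0,  Ȟ^2 ≅ 0

nonempty overlaps:
  A12={t1,t4,t7,t9,t10,t11} A13={t4,t7,t8,t9,t10,t11} A23={t2,t4,t7,t9,t10,t11}
  A123={t4,t7,t9,t10,t11}
C dims 3,3,1; δ0: rk 2, SNF 1^2; δ1: rk 1, SNF 1^1
degree 0: 3−2−0 = 1 → Ȟ^0 ≅ Z
degree 1: 3−1−2 = 0 → Ȟ^1 ≅ 0
degree 2: 1−0−1 = 0 → Ȟ^2 ≅ 0


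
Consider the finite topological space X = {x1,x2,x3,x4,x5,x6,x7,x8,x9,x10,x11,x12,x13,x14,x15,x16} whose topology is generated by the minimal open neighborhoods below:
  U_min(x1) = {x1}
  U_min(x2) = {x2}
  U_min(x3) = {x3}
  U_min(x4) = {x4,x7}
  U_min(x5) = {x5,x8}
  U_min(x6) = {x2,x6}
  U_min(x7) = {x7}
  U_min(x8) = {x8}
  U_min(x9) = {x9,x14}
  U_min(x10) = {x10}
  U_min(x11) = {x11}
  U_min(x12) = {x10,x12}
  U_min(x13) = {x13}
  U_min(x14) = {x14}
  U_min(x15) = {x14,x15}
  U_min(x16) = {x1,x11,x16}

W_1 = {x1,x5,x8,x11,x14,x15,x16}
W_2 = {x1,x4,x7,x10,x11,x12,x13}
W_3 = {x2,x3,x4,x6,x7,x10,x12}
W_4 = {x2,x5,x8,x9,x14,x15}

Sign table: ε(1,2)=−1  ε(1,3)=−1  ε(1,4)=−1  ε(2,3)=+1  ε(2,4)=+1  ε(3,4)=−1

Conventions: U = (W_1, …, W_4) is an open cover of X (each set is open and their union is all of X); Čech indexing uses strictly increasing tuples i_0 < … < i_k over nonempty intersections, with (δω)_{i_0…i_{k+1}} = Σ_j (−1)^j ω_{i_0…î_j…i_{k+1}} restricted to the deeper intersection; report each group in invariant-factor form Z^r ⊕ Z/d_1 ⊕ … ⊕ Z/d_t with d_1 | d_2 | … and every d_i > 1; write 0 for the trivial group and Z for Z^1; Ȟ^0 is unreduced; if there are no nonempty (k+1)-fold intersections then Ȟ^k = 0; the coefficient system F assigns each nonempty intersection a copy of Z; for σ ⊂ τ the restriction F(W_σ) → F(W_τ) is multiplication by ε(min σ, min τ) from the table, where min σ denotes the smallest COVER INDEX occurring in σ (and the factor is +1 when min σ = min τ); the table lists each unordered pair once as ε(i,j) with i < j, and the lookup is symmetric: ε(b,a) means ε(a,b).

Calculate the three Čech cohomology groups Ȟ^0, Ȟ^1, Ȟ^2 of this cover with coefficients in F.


cover nerve:
  W12={x1,x11} W14={x5,x8,x14,x15} W23={x4,x7,x10,x12} W34={x2}
C dims 4,4; δ0: rk 4, SNF 1^3·2
Ȟ^0: (4−4)−0=0 ⇒ 0
Ȟ^1: (4−0)−4=0 plus torsion [2] ⇒ Z/2
Ȟ^2: (0−0)−0=0 ⇒ 0

Ȟ^0(U;F) ≅ 0, Ȟ^1(U;F) ≅ Z/2 and Ȟ^2(U;F) ≅ 0


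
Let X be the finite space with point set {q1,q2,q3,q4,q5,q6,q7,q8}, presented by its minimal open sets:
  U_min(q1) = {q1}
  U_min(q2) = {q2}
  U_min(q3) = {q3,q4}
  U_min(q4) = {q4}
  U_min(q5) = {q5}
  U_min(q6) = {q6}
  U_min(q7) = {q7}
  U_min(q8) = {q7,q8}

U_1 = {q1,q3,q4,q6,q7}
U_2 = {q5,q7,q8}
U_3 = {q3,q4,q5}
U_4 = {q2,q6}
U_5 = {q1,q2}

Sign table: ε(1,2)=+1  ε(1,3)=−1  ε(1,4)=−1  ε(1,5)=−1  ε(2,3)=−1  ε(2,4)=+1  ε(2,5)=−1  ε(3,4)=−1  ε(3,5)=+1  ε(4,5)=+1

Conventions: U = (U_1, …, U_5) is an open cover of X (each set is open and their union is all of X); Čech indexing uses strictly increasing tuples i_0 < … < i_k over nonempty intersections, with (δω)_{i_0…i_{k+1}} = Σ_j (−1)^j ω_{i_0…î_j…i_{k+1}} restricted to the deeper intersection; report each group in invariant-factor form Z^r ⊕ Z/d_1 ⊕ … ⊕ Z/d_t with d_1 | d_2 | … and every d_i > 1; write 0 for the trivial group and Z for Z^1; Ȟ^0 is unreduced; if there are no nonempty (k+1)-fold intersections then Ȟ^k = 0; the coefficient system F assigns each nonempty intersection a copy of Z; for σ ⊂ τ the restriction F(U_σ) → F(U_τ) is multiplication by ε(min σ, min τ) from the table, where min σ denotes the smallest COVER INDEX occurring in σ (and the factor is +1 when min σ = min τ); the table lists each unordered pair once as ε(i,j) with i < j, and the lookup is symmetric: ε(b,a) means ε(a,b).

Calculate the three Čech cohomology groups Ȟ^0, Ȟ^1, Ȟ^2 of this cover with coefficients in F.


nerve of the cover:
  U12={q7} U13={q3,q4} U14={q6} U15={q1} U23={q5} U45={q2}
C dims 5,6; δ0: rk 4, SNF 1^4
Ȟ^0 = (5 − 4) − 0 = 1, so Ȟ^0 ≅ Z
Ȟ^1 = (6 − 0) − 4 = 2, so Ȟ^1 ≅ Z^2
Ȟ^2 = (0 − 0) − 0 = 0, so Ȟ^2 ≅ 0

Ȟ^0 ≅ Z, Ȟ^1 ≅ Z^2 and Ȟ^2 ≅ 0


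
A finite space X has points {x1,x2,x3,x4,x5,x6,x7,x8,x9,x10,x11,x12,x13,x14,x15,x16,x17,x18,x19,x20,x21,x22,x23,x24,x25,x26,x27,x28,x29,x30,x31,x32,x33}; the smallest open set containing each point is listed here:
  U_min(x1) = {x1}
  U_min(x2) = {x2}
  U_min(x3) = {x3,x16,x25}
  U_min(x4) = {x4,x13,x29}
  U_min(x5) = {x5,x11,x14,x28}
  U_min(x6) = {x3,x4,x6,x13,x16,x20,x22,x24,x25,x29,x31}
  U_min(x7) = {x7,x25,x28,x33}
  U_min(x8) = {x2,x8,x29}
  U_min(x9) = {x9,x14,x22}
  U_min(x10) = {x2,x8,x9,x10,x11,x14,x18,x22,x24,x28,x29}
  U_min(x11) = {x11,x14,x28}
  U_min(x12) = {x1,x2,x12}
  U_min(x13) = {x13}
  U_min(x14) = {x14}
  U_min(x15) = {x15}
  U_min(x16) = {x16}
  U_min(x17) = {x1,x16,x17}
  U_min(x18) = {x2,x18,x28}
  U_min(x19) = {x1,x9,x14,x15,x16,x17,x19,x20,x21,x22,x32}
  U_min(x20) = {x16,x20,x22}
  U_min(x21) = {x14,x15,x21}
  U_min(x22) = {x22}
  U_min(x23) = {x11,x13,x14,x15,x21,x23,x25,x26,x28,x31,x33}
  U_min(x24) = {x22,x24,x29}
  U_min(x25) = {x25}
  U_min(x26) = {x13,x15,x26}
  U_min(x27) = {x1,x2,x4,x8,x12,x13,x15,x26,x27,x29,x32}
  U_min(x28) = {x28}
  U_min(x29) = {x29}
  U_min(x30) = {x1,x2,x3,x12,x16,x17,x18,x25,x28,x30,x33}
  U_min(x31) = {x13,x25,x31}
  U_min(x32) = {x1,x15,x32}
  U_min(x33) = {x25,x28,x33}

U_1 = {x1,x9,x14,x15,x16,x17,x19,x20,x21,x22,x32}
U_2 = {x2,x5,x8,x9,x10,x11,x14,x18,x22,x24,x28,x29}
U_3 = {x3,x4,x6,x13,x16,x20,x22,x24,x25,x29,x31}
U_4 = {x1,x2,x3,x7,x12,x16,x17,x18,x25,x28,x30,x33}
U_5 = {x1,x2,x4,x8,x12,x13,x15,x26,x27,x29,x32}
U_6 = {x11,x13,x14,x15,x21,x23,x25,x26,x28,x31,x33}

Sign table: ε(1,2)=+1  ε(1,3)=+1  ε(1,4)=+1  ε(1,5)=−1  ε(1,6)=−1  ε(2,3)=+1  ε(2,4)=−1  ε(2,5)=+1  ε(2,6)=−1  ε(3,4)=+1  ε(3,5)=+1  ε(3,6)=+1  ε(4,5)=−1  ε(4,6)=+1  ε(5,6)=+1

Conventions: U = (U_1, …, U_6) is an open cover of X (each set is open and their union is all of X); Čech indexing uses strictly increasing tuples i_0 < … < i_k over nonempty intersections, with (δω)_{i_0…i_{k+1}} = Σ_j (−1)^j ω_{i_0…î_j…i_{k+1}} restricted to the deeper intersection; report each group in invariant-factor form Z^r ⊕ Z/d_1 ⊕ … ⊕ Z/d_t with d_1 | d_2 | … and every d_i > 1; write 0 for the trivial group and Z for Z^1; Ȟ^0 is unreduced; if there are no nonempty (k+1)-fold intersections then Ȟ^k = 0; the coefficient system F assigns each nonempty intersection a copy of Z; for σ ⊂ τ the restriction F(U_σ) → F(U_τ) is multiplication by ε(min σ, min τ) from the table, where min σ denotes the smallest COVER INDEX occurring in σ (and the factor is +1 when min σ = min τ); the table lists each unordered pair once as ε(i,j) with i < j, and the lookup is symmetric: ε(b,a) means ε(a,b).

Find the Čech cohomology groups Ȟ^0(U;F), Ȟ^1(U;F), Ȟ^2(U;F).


Ȟ^0 ≅ 0; Ȟ^1 ≅ Z/2; Ȟ^2 ≅ Z

cover nerve:
  U12={x9,x14,x22} U13={x16,x20,x22} U14={x1,x16,x17} U15={x1,x15,x32} U16={x14,x15,x21} U23={x22,x24,x29} U24={x2,x18,x28} U25={x2,x8,x29} U26={x11,x14,x28} U34={x3,x16,x25} U35={x4,x13,x29} U36={x13,x25,x31} U45={x1,x2,x12} U46={x25,x28,x33} U56={x13,x15,x26}
  U123={x22} U126={x14} U134={x16} U145={x1} U156={x15} U235={x29} U245={x2} U246={x28} U346={x25} U356={x13}
C dims 6,15,10; δ0: rk 6, SNF 1^5·2; δ1: rk 9, SNF 1^9
Ȟ^0: (6−6)−0=0 ⇒ 0
Ȟ^1: (15−9)−6=0 plus torsion [2] ⇒ Z/2
Ȟ^2: (10−0)−9=1 ⇒ Z


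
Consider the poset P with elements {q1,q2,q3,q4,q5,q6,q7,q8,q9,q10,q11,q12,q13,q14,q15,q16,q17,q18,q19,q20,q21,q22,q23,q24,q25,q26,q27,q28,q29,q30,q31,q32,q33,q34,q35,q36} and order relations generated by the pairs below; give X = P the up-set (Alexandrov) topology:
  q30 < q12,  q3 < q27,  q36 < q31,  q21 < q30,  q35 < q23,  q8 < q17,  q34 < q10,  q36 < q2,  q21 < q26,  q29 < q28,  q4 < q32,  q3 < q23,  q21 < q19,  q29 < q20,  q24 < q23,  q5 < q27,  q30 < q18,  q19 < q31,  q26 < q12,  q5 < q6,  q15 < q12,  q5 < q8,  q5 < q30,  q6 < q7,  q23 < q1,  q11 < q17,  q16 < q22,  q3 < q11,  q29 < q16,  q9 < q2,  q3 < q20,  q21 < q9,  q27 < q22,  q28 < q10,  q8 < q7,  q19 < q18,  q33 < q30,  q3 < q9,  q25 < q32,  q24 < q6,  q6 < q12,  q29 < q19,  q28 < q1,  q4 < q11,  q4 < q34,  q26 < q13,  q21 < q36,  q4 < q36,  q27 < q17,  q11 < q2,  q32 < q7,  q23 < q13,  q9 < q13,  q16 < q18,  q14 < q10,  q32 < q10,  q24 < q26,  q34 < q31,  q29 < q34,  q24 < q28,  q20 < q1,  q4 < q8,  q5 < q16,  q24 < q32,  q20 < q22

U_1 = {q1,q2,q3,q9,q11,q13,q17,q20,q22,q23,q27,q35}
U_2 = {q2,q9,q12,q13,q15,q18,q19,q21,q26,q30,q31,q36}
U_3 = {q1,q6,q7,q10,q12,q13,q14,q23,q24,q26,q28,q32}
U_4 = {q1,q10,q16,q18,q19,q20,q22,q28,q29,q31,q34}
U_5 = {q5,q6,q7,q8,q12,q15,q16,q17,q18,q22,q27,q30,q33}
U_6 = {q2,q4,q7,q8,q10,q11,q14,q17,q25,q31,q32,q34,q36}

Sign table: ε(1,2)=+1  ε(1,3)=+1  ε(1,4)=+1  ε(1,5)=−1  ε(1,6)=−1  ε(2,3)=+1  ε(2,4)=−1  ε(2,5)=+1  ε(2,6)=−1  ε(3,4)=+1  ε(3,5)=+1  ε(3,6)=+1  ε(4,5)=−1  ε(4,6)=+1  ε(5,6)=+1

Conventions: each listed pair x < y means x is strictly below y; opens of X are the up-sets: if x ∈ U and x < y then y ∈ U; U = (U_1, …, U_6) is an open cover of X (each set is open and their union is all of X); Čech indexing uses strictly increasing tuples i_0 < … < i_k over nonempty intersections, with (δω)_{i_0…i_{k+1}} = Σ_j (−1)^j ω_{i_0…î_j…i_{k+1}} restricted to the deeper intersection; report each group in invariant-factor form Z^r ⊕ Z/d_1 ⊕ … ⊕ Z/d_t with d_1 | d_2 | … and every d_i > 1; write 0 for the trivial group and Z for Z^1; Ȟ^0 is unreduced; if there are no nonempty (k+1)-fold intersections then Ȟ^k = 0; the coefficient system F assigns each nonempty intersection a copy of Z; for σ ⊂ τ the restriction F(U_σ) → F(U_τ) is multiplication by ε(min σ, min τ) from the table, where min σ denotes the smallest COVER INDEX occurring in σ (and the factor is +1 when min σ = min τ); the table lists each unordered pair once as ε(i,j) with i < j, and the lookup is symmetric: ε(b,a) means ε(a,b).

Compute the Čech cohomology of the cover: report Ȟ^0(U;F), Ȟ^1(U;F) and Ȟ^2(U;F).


Ȟ^0 ≅ 0, Ȟ^1 ≅ Z/2 and Ȟ^2 ≅ Z

nonempty overlaps:
  U12={q2,q9,q13} U13={q1,q13,q23} U14={q1,q20,q22} U15={q17,q22,q27} U16={q2,q11,q17} U23={q12,q13,q26} U24={q18,q19,q31} U25={q12,q15,q18,q30} U26={q2,q31,q36} U34={q1,q10,q28} U35={q6,q7,q12} U36={q7,q10,q14,q32} U45={q16,q18,q22} U46={q10,q31,q34} U56={q7,q8,q17}
  U123={q13} U126={q2} U134={q1} U145={q22} U156={q17} U235={q12} U245={q18} U246={q31} U346={q10} U356={q7}
C dims 6,15,10; δ0: rk 6, SNF 1^5·2; δ1: rk 9, SNF 1^9
degree 0: 6−6−0 = 0 → Ȟ^0 ≅ 0
degree 1: 15−9−6 = 0 plus torsion [2] → Ȟ^1 ≅ Z/2
degree 2: 10−0−9 = 1 → Ȟ^2 ≅ Z


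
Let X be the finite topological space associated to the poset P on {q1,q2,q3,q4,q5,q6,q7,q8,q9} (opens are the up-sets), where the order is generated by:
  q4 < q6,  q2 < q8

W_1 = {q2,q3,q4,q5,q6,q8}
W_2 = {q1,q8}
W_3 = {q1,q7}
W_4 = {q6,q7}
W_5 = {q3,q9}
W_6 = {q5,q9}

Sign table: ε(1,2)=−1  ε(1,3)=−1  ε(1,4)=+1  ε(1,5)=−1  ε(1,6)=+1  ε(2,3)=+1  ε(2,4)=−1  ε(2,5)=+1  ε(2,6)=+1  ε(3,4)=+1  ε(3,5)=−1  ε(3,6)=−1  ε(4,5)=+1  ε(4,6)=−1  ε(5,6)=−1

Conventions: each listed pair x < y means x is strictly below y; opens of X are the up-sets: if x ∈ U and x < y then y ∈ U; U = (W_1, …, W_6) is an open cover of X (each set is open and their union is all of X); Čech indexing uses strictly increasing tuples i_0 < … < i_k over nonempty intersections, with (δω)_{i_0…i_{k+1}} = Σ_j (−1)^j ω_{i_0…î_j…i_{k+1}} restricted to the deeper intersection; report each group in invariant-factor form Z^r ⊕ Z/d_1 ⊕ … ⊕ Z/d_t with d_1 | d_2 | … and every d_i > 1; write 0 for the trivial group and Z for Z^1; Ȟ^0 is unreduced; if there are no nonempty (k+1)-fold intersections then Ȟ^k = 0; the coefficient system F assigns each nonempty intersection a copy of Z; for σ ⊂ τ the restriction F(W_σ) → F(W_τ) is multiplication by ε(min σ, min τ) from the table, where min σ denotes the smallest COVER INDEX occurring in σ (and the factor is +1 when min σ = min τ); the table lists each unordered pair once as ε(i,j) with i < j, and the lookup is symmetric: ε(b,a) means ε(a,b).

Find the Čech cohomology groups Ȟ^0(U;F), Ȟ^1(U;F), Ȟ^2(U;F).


Ȟ^0 ≅ 0, Ȟ^1 ≅ Z ⊕ Z/2 and Ȟ^2 ≅ 0

cover nerve:
  W12={q8} W14={q6} W15={q3} W16={q5} W23={q1} W34={q7} W56={q9}
C dims 6,7; δ0: rk 6, SNF 1^5·2
Ȟ^0: (6−6)−0=0 ⇒ 0
Ȟ^1: (7−0)−6=1 plus torsion [2] ⇒ Z ⊕ Z/2
Ȟ^2: (0−0)−0=0 ⇒ 0


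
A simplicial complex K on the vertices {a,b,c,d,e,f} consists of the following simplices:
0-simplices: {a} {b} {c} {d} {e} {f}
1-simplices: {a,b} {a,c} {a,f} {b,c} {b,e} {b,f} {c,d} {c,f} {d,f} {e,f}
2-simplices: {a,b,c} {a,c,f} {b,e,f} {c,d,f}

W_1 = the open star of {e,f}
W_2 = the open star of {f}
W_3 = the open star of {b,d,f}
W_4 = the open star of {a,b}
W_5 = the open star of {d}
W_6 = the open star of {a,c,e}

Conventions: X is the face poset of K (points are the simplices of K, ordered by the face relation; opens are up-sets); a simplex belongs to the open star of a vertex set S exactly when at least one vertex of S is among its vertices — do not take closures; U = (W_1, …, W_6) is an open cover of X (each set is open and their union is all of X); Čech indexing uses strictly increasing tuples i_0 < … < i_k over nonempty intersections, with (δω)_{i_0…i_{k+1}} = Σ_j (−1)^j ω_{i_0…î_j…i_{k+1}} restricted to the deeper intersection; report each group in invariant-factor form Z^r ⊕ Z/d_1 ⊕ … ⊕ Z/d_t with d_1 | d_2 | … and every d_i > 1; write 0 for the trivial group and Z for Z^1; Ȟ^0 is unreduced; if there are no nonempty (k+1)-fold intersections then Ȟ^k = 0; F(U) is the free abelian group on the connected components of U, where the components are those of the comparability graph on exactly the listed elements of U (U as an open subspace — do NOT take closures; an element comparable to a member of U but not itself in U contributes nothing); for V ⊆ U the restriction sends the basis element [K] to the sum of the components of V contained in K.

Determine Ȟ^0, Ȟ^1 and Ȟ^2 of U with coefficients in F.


nonempty intersections:
  W1={{e},{f},{a,f},{b,e},{b,f},{c,f},{d,f},{e,f},{a,c,f},{b,e,f},{c,d,f}} W2={{f},{a,f},{b,f},{c,f},{d,f},{e,f},{a,c,f},{b,e,f},{c,d,f}} W3={{b},{d},{f},{a,b},{a,f},{b,c},{b,e},{b,f},{c,d},{c,f},{d,f},{e,f},{a,b,c},{a,c,f},{b,e,f},{c,d,f}} W4={{a},{b},{a,b},{a,c},{a,f},{b,c},{b,e},{b,f},{a,b,c},{a,c,f},{b,e,f}} W5={{d},{c,d},{d,f},{c,d,f}} W6={{a},{c},{e},{a,b},{a,c},{a,f},{b,c},{b,e},{c,d},{c,f},{e,f},{a,b,c},{a,c,f},{b,e,f},{c,d,f}}
  W12={{f},{a,f},{b,f},{c,f},{d,f},{e,f},{a,c,f},{b,e,f},{c,d,f}} W13={{f},{a,f},{b,e},{b,f},{c,f},{d,f},{e,f},{a,c,f},{b,e,f},{c,d,f}} W14={{a,f},{b,e},{b,f},{a,c,f},{b,e,f}} W15={{d,f},{c,d,f}} W16={{e},{a,f},{b,e},{c,f},{e,f},{a,c,f},{b,e,f},{c,d,f}} W23={{f},{a,f},{b,f},{c,f},{d,f},{e,f},{a,c,f},{b,e,f},{c,d,f}} W24={{a,f},{b,f},{a,c,f},{b,e,f}} W25={{d,f},{c,d,f}} W26={{a,f},{c,f},{e,f},{a,c,f},{b,e,f},{c,d,f}} W34={{b},{a,b},{a,f},{b,c},{b,e},{b,f},{a,b,c},{a,c,f},{b,e,f}} W35={{d},{c,d},{d,f},{c,d,f}} W36={{a,b},{a,f},{b,c},{b,e},{c,d},{c,f},{e,f},{a,b,c},{a,c,f},{b,e,f},{c,d,f}} W46={{a},{a,b},{a,c},{a,f},{b,c},{b,e},{a,b,c},{a,c,f},{b,e,f}} W56={{c,d},{c,d,f}}
  W123={{f},{a,f},{b,f},{c,f},{d,f},{e,f},{a,c,f},{b,e,f},{c,d,f}} W124={{a,f},{b,f},{a,c,f},{b,e,f}} W125={{d,f},{c,d,f}} W126={{a,f},{c,f},{e,f},{a,c,f},{b,e,f},{c,d,f}} W134={{a,f},{b,e},{b,f},{a,c,f},{b,e,f}} W135={{d,f},{c,d,f}} W136={{a,f},{b,e},{c,f},{e,f},{a,c,f},{b,e,f},{c,d,f}} W146={{a,f},{b,e},{a,c,f},{b,e,f}} W156={{c,d,f}} W234={{a,f},{b,f},{a,c,f},{b,e,f}} W235={{d,f},{c,d,f}} W236={{a,f},{c,f},{e,f},{a,c,f},{b,e,f},{c,d,f}} W246={{a,f},{a,c,f},{b,e,f}} W256={{c,d,f}} W346={{a,b},{a,f},{b,c},{b,e},{a,b,c},{a,c,f},{b,e,f}} W356={{c,d},{c,d,f}}
  W1234={{a,f},{b,f},{a,c,f},{b,e,f}} W1235={{d,f},{c,d,f}} W1236={{a,f},{c,f},{e,f},{a,c,f},{b,e,f},{c,d,f}} W1246={{a,f},{a,c,f},{b,e,f}} W1256={{c,d,f}} W1346={{a,f},{b,e},{a,c,f},{b,e,f}} W1356={{c,d,f}} W2346={{a,f},{a,c,f},{b,e,f}} W2356={{c,d,f}}
  W12346={{a,f},{a,c,f},{b,e,f}} W12356={{c,d,f}}
components per intersection:
  W1: {{e},{f},{a,f},{b,e},{b,f},{c,f},{d,f},{e,f},{a,c,f},{b,e,f},{c,d,f}}
  W2: {{f},{a,f},{b,f},{c,f},{d,f},{e,f},{a,c,f},{b,e,f},{c,d,f}}
  W3: {{b},{d},{f},{a,b},{a,f},{b,c},{b,e},{b,f},{c,d},{c,f},{d,f},{e,f},{a,b,c},{a,c,f},{b,e,f},{c,d,f}}
  W4: {{a},{b},{a,b},{a,c},{a,f},{b,c},{b,e},{b,f},{a,b,c},{a,c,f},{b,e,f}}
  W5: {{d},{c,d},{d,f},{c,d,f}}
  W6: {{a},{c},{a,b},{a,c},{a,f},{b,c},{c,d},{c,f},{a,b,c},{a,c,f},{c,d,f}} {{e},{b,e},{e,f},{b,e,f}}
  W12: {{f},{a,f},{b,f},{c,f},{d,f},{e,f},{a,c,f},{b,e,f},{c,d,f}}
  W13: {{f},{a,f},{b,e},{b,f},{c,f},{d,f},{e,f},{a,c,f},{b,e,f},{c,d,f}}
  W14: {{a,f},{a,c,f}} {{b,e},{b,f},{b,e,f}}
  W15: {{d,f},{c,d,f}}
  W16: {{e},{b,e},{e,f},{b,e,f}} {{a,f},{c,f},{a,c,f},{c,d,f}}
  W23: {{f},{a,f},{b,f},{c,f},{d,f},{e,f},{a,c,f},{b,e,f},{c,d,f}}
  W24: {{a,f},{a,c,f}} {{b,f},{b,e,f}}
  W25: {{d,f},{c,d,f}}
  W26: {{a,f},{c,f},{a,c,f},{c,d,f}} {{e,f},{b,e,f}}
  W34: {{b},{a,b},{b,c},{b,e},{b,f},{a,b,c},{b,e,f}} {{a,f},{a,c,f}}
  W35: {{d},{c,d},{d,f},{c,d,f}}
  W36: {{a,b},{b,c},{a,b,c}} {{a,f},{c,d},{c,f},{a,c,f},{c,d,f}} {{b,e},{e,f},{b,e,f}}
  W46: {{a},{a,b},{a,c},{a,f},{b,c},{a,b,c},{a,c,f}} {{b,e},{b,e,f}}
  W56: {{c,d},{c,d,f}}
  W123: {{f},{a,f},{b,f},{c,f},{d,f},{e,f},{a,c,f},{b,e,f},{c,d,f}}
  W124: {{a,f},{a,c,f}} {{b,f},{b,e,f}}
  W125: {{d,f},{c,d,f}}
  W126: {{a,f},{c,f},{a,c,f},{c,d,f}} {{e,f},{b,e,f}}
  W134: {{a,f},{a,c,f}} {{b,e},{b,f},{b,e,f}}
  W135: {{d,f},{c,d,f}}
  W136: {{a,f},{c,f},{a,c,f},{c,d,f}} {{b,e},{e,f},{b,e,f}}
  W146: {{a,f},{a,c,f}} {{b,e},{b,e,f}}
  W156: {{c,d,f}}
  W234: {{a,f},{a,c,f}} {{b,f},{b,e,f}}
  W235: {{d,f},{c,d,f}}
  W236: {{a,f},{c,f},{a,c,f},{c,d,f}} {{e,f},{b,e,f}}
  W246: {{a,f},{a,c,f}} {{b,e,f}}
  W256: {{c,d,f}}
  W346: {{a,b},{b,c},{a,b,c}} {{a,f},{a,c,f}} {{b,e},{b,e,f}}
  W356: {{c,d},{c,d,f}}
  W1234: {{a,f},{a,c,f}} {{b,f},{b,e,f}}
  W1235: {{d,f},{c,d,f}}
  W1236: {{a,f},{c,f},{a,c,f},{c,d,f}} {{e,f},{b,e,f}}
  W1246: {{a,f},{a,c,f}} {{b,e,f}}
  W1256: {{c,d,f}}
  W1346: {{a,f},{a,c,f}} {{b,e},{b,e,f}}
  W1356: {{c,d,f}}
  W2346: {{a,f},{a,c,f}} {{b,e,f}}
  W2356: {{c,d,f}}
  W12346: {{a,f},{a,c,f}} {{b,e,f}}
  W12356: {{c,d,f}}
C dims 7,22,26,14; δ0: rk 6, SNF 1^6; δ1: rk 15, SNF 1^15; δ2: rk 11, SNF 1^11
Ȟ^0: (7−6)−0=1 ⇒ Z
Ȟ^1: (22−15)−6=1 ⇒ Z
Ȟ^2: (26−11)−15=0 ⇒ 0

Ȟ^0 = Z, Ȟ^1 = Z, Ȟ^2 = 0
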